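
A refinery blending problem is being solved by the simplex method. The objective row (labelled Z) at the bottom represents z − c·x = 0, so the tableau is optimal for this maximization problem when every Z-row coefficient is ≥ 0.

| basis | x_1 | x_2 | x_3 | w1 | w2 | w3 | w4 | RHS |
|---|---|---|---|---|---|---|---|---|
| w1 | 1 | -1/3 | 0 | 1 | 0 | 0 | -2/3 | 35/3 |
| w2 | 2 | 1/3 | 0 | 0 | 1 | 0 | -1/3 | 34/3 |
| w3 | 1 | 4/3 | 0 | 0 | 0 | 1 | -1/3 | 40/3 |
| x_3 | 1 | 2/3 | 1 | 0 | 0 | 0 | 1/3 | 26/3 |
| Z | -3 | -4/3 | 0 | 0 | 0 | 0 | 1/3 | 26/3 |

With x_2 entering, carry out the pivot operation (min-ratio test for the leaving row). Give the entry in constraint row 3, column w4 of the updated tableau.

Ratio test on column x_2 — row 1: entry -1/3 ≤ 0; row 2: (34/3)/(1/3) = 34; row 3: (40/3)/(4/3) = 10; row 4: (26/3)/(2/3) = 13. Minimum is 10 at row 3 (w3 leaves); pivot element 4/3.
Divide row 3 by 4/3; eliminate column x_2 from the other rows.
In the new row 3, the w4 entry is the old entry divided by the pivot: (-1/3)/(4/3) = -1/4.

-1/4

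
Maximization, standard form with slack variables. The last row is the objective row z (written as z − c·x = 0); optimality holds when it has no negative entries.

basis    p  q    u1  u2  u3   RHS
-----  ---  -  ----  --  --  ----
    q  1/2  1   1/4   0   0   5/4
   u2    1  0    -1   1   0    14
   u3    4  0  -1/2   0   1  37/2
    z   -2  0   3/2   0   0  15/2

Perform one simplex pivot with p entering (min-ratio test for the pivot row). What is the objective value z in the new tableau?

25/2

Ratio test on column p — row 1: (5/4)/(1/2) = 5/2; row 2: 14/1 = 14; row 3: (37/2)/4 = 37/8. Minimum is 5/2 at row 1 (q leaves); pivot element 1/2.
Pivot on row 1; the z-row RHS becomes 15/2 − (-2)·(5/2) = 25/2.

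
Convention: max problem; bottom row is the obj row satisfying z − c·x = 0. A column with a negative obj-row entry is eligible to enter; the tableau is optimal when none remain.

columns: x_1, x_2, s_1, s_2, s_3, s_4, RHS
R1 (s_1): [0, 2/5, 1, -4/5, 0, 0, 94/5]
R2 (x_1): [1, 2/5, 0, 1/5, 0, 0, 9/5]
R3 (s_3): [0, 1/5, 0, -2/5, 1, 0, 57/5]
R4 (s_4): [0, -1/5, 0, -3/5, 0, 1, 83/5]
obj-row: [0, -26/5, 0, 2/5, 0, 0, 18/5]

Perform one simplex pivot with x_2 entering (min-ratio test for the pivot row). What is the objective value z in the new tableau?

27

Ratio test on column x_2 — row 1: (94/5)/(2/5) = 47; row 2: (9/5)/(2/5) = 9/2; row 3: (57/5)/(1/5) = 57; row 4: entry -1/5 ≤ 0. Minimum is 9/2 at row 2 (x_1 leaves); pivot element 2/5.
Pivot on row 2; the obj-row RHS becomes 18/5 − (-26/5)·(9/2) = 27.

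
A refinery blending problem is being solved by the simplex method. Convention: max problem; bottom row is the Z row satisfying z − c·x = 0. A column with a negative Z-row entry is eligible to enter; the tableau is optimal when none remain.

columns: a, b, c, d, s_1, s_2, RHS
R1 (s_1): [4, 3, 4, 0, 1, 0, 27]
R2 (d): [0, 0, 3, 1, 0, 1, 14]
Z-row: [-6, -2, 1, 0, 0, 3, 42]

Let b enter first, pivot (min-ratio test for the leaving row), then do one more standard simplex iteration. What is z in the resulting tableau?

Ratio test on column b — row 1: 27/3 = 9; row 2: entry 0 ≤ 0. Minimum is 9 at row 1 (s_1 leaves); pivot element 3.
Pivot on row 1; the Z-row RHS becomes 42 − (-2)·9 = 60.
Next entering variable (most negative Z-row entry -10/3): a.
Ratio test on column a — row 1: 9/(4/3) = 27/4; row 2: entry 0 ≤ 0. Minimum is 27/4 at row 1 (b leaves); pivot element 4/3.
After the second pivot the Z-row RHS is 60 − (-10/3)·(27/4) = 165/2.

165/2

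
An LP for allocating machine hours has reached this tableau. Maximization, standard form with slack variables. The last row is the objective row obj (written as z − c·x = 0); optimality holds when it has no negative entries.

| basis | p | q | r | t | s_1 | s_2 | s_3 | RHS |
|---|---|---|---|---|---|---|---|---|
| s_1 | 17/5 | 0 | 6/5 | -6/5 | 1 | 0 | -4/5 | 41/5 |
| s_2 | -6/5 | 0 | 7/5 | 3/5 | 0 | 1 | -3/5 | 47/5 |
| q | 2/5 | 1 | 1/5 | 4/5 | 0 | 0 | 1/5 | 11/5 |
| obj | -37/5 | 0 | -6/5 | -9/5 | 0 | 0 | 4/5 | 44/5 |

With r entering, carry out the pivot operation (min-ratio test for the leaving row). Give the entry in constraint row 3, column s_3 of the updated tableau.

Ratio test on column r — row 1: (41/5)/(6/5) = 41/6; row 2: (47/5)/(7/5) = 47/7; row 3: (11/5)/(1/5) = 11. Minimum is 47/7 at row 2 (s_2 leaves); pivot element 7/5.
Divide row 2 by 7/5; eliminate column r from the other rows.
Row 3 update in column s_3: 1/5 − (1/5)·(-3/7) = 2/7.

2/7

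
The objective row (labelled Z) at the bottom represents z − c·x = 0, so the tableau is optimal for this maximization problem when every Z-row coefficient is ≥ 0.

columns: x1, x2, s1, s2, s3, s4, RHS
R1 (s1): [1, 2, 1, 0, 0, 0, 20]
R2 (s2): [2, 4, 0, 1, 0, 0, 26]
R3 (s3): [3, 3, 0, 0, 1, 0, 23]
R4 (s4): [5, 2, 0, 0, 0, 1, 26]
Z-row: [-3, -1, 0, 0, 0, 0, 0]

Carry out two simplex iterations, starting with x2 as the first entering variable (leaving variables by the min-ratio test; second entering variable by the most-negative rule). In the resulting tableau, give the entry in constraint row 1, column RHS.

7

Ratio test on column x2 — row 1: 20/2 = 10; row 2: 26/4 = 13/2; row 3: 23/3 = 23/3; row 4: 26/2 = 13. Minimum is 13/2 at row 2 (s2 leaves); pivot element 4.
Divide row 2 by 4; eliminate column x2 from the other rows.
Second iteration: most negative Z-row entry is -5/2 in column x1, so x1 enters.
Ratio test on column x1 — row 1: entry 0 ≤ 0; row 2: (13/2)/(1/2) = 13; row 3: (7/2)/(3/2) = 7/3; row 4: 13/4 = 13/4. Minimum is 7/3 at row 3 (s3 leaves); pivot element 3/2.
Divide row 3 by 3/2; eliminate column x1 from the other rows.
After both pivots, the entry at constraint row 1, column RHS is 7.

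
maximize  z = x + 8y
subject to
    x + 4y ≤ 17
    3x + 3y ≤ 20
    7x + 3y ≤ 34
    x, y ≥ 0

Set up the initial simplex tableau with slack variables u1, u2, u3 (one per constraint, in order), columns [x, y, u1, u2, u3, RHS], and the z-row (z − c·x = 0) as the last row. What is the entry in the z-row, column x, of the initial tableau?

The z-row carries the negated objective coefficients: the x entry is -1.

-1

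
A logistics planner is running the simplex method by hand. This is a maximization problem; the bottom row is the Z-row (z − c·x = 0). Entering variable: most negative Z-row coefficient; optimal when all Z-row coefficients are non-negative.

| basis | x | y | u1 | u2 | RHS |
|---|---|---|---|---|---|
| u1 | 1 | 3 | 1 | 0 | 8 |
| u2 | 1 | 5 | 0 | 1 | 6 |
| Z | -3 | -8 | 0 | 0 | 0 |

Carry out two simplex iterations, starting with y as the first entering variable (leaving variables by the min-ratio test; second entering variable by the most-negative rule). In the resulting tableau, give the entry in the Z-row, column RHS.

Ratio test on column y — row 1: 8/3 = 8/3; row 2: 6/5 = 6/5. Minimum is 6/5 at row 2 (u2 leaves); pivot element 5.
Divide row 2 by 5; eliminate column y from the other rows.
Second iteration: most negative Z-row entry is -7/5 in column x, so x enters.
Ratio test on column x — row 1: (22/5)/(2/5) = 11; row 2: (6/5)/(1/5) = 6. Minimum is 6 at row 2 (y leaves); pivot element 1/5.
Divide row 2 by 1/5; eliminate column x from the other rows.
After both pivots, the entry at the Z-row, column RHS is 18.

18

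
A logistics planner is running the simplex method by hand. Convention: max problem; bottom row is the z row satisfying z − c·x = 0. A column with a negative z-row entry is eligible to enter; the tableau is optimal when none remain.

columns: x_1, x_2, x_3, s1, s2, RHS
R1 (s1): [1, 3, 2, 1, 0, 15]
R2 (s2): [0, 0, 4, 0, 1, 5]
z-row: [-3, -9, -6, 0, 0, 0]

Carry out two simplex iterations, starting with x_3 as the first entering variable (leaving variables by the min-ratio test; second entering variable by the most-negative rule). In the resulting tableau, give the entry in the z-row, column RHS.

Ratio test on column x_3 — row 1: 15/2 = 15/2; row 2: 5/4 = 5/4. Minimum is 5/4 at row 2 (s2 leaves); pivot element 4.
Divide row 2 by 4; eliminate column x_3 from the other rows.
Second iteration: most negative z-row entry is -9 in column x_2, so x_2 enters.
Ratio test on column x_2 — row 1: (25/2)/3 = 25/6; row 2: entry 0 ≤ 0. Minimum is 25/6 at row 1 (s1 leaves); pivot element 3.
Divide row 1 by 3; eliminate column x_2 from the other rows.
After both pivots, the entry at the z-row, column RHS is 45.

45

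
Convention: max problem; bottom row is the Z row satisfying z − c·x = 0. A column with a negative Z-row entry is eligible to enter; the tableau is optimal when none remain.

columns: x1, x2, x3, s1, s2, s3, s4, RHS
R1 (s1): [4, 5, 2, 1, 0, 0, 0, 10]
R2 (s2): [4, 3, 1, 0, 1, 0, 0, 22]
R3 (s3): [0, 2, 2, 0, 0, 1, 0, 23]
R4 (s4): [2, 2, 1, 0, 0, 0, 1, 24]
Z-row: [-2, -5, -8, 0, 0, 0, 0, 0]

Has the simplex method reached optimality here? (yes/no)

no

The Z-row has a negative entry -8 in column x3, so it is not optimal.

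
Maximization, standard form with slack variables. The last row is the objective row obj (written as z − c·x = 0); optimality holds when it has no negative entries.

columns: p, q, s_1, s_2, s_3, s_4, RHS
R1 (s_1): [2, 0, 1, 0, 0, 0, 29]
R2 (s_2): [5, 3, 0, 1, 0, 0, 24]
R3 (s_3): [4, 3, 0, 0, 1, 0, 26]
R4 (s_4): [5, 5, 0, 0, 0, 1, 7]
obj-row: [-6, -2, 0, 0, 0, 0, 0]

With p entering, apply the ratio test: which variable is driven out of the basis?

s_4

Column p entries and ratios — s_1: 29/2 = 29/2; s_2: 24/5 = 24/5; s_3: 26/4 = 13/2; s_4: 7/5 = 7/5.
Smallest ratio is 7/5 in the row of s_4, so s_4 leaves.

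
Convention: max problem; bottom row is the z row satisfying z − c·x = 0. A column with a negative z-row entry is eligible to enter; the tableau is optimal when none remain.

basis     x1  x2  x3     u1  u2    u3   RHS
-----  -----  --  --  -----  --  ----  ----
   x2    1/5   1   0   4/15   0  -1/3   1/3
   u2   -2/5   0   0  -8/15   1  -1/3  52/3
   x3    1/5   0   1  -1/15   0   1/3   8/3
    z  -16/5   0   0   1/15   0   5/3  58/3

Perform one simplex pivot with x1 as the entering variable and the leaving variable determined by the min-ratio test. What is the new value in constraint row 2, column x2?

Ratio test on column x1 — row 1: (1/3)/(1/5) = 5/3; row 2: entry -2/5 ≤ 0; row 3: (8/3)/(1/5) = 40/3. Minimum is 5/3 at row 1 (x2 leaves); pivot element 1/5.
Divide row 1 by 1/5; eliminate column x1 from the other rows.
Row 2 update in column x2: 0 − (-2/5)·5 = 2.

2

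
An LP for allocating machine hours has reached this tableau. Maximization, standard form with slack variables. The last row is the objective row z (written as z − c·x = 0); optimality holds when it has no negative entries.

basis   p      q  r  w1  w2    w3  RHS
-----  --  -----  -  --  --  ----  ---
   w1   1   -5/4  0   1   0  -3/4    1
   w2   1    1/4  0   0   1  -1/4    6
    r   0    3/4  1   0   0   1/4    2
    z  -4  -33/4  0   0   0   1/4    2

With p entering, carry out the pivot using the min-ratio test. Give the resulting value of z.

Ratio test on column p — row 1: 1/1 = 1; row 2: 6/1 = 6; row 3: entry 0 ≤ 0. Minimum is 1 at row 1 (w1 leaves); pivot element 1.
Pivot on row 1; the z-row RHS becomes 2 − (-4)·1 = 6.

6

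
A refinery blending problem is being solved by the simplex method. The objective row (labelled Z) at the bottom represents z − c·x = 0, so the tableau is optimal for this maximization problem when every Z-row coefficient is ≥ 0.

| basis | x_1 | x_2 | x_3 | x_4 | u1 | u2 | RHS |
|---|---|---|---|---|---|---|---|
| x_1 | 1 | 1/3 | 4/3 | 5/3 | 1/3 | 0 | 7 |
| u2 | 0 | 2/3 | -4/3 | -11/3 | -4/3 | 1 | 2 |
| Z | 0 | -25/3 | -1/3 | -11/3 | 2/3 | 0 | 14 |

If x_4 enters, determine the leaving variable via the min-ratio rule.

Column x_4 entries and ratios — x_1: 7/(5/3) = 21/5; u2: -11/3 ≤ 0, skip.
Smallest ratio is 21/5 in the row of x_1, so x_1 leaves.

x_1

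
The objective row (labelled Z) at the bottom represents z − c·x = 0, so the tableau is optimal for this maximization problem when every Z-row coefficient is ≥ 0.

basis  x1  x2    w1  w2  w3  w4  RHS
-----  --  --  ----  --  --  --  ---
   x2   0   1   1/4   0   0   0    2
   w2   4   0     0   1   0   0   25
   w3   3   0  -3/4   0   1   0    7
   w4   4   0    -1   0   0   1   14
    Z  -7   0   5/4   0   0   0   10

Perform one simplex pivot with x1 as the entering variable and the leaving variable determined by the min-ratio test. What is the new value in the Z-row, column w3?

Ratio test on column x1 — row 1: entry 0 ≤ 0; row 2: 25/4 = 25/4; row 3: 7/3 = 7/3; row 4: 14/4 = 7/2. Minimum is 7/3 at row 3 (w3 leaves); pivot element 3.
Divide row 3 by 3; eliminate column x1 from the other rows.
Z-row update in column w3: 0 − (-7)·(1/3) = 7/3.

7/3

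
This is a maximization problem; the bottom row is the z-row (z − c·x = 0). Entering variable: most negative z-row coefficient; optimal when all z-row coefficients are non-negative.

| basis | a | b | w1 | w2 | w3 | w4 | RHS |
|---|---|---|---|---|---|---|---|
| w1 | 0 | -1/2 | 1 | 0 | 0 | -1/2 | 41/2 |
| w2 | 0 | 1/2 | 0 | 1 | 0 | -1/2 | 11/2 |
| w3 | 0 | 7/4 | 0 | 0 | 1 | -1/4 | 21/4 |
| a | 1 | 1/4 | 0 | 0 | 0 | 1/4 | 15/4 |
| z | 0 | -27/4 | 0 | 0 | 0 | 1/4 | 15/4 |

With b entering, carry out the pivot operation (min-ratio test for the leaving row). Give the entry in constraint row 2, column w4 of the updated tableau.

-3/7

Ratio test on column b — row 1: entry -1/2 ≤ 0; row 2: (11/2)/(1/2) = 11; row 3: (21/4)/(7/4) = 3; row 4: (15/4)/(1/4) = 15. Minimum is 3 at row 3 (w3 leaves); pivot element 7/4.
Divide row 3 by 7/4; eliminate column b from the other rows.
Row 2 update in column w4: -1/2 − (1/2)·(-1/7) = -3/7.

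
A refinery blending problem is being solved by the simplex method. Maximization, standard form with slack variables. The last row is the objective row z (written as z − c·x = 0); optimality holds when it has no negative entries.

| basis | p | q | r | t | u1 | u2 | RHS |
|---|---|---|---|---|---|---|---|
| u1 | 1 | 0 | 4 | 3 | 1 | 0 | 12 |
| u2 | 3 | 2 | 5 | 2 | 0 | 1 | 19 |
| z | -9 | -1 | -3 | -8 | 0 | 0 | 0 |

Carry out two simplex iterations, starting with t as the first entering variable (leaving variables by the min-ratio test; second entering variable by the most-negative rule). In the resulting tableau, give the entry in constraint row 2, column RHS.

Ratio test on column t — row 1: 12/3 = 4; row 2: 19/2 = 19/2. Minimum is 4 at row 1 (u1 leaves); pivot element 3.
Divide row 1 by 3; eliminate column t from the other rows.
Second iteration: most negative z-row entry is -19/3 in column p, so p enters.
Ratio test on column p — row 1: 4/(1/3) = 12; row 2: 11/(7/3) = 33/7. Minimum is 33/7 at row 2 (u2 leaves); pivot element 7/3.
Divide row 2 by 7/3; eliminate column p from the other rows.
After both pivots, the entry at constraint row 2, column RHS is 33/7.

33/7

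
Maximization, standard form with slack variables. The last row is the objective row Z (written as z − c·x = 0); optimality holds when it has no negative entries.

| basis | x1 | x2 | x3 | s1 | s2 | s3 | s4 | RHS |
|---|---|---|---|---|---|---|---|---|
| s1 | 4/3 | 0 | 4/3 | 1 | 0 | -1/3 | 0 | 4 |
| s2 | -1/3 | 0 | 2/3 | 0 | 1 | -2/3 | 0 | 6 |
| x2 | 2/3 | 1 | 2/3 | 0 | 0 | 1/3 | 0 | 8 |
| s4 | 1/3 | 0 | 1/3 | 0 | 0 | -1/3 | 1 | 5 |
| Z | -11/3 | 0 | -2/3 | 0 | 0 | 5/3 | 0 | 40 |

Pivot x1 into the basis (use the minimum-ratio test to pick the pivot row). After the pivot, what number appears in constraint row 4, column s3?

Ratio test on column x1 — row 1: 4/(4/3) = 3; row 2: entry -1/3 ≤ 0; row 3: 8/(2/3) = 12; row 4: 5/(1/3) = 15. Minimum is 3 at row 1 (s1 leaves); pivot element 4/3.
Divide row 1 by 4/3; eliminate column x1 from the other rows.
Row 4 update in column s3: -1/3 − (1/3)·(-1/4) = -1/4.

-1/4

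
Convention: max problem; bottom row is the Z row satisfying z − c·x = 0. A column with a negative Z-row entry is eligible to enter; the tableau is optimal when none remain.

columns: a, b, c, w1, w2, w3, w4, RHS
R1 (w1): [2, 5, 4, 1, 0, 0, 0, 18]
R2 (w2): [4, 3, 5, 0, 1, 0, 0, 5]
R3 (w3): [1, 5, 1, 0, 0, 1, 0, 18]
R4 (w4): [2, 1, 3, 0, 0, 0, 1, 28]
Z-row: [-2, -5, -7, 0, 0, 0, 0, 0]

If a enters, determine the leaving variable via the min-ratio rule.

w2

Column a entries and ratios — w1: 18/2 = 9; w2: 5/4 = 5/4; w3: 18/1 = 18; w4: 28/2 = 14.
Smallest ratio is 5/4 in the row of w2, so w2 leaves.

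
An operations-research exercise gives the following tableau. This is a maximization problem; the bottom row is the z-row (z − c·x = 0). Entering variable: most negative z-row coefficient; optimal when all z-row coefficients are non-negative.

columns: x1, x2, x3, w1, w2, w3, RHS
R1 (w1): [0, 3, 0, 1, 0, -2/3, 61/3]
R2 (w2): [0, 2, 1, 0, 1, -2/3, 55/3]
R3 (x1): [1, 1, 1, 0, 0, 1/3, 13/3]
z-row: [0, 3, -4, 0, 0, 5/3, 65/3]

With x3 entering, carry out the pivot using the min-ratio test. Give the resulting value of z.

39

Ratio test on column x3 — row 1: entry 0 ≤ 0; row 2: (55/3)/1 = 55/3; row 3: (13/3)/1 = 13/3. Minimum is 13/3 at row 3 (x1 leaves); pivot element 1.
Pivot on row 3; the z-row RHS becomes 65/3 − (-4)·(13/3) = 39.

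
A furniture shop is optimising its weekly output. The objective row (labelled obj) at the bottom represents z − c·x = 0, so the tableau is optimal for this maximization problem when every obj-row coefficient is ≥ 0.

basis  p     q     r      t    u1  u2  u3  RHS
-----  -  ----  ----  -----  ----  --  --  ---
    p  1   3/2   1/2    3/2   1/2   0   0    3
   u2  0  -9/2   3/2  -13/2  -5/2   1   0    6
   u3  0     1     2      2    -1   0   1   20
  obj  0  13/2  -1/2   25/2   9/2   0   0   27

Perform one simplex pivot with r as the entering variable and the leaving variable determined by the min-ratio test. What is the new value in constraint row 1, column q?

Ratio test on column r — row 1: 3/(1/2) = 6; row 2: 6/(3/2) = 4; row 3: 20/2 = 10. Minimum is 4 at row 2 (u2 leaves); pivot element 3/2.
Divide row 2 by 3/2; eliminate column r from the other rows.
Row 1 update in column q: 3/2 − (1/2)·(-3) = 3.

3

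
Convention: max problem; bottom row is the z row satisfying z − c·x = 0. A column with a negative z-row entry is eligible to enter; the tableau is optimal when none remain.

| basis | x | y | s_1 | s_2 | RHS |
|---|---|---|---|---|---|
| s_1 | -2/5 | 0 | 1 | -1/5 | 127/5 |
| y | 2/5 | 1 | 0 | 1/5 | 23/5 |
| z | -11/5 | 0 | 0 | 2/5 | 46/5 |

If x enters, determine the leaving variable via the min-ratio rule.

y

Column x entries and ratios — s_1: -2/5 ≤ 0, skip; y: (23/5)/(2/5) = 23/2.
Smallest ratio is 23/2 in the row of y, so y leaves.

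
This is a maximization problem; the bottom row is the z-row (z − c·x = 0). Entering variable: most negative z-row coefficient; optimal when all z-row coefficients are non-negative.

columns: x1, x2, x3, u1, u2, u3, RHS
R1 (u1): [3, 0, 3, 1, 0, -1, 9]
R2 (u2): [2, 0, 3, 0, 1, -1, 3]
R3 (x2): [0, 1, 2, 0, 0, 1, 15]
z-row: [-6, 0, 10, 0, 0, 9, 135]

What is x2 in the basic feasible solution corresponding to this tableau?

15

x2 is basic (row 3); its value is the RHS of that row, 15.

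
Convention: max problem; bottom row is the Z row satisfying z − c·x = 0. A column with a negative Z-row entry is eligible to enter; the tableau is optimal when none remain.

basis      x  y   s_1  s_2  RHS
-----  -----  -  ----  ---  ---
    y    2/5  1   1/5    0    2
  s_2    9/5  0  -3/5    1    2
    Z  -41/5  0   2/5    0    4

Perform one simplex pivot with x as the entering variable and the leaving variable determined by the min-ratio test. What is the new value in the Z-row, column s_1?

Ratio test on column x — row 1: 2/(2/5) = 5; row 2: 2/(9/5) = 10/9. Minimum is 10/9 at row 2 (s_2 leaves); pivot element 9/5.
Divide row 2 by 9/5; eliminate column x from the other rows.
Z-row update in column s_1: 2/5 − (-41/5)·(-1/3) = -7/3.

-7/3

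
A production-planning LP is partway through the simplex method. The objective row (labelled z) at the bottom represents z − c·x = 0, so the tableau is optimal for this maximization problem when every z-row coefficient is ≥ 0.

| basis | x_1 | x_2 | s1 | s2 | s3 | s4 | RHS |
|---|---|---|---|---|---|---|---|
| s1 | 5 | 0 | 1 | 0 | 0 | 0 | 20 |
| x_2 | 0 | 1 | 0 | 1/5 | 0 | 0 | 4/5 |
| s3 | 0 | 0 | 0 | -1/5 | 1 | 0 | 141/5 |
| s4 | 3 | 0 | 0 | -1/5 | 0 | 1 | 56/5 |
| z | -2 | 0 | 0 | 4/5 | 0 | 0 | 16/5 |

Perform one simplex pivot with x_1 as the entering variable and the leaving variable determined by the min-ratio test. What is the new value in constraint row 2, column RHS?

4/5

Ratio test on column x_1 — row 1: 20/5 = 4; row 2: entry 0 ≤ 0; row 3: entry 0 ≤ 0; row 4: (56/5)/3 = 56/15. Minimum is 56/15 at row 4 (s4 leaves); pivot element 3.
Divide row 4 by 3; eliminate column x_1 from the other rows.
Row 2 update in column RHS: 4/5 − 0·(56/15) = 4/5.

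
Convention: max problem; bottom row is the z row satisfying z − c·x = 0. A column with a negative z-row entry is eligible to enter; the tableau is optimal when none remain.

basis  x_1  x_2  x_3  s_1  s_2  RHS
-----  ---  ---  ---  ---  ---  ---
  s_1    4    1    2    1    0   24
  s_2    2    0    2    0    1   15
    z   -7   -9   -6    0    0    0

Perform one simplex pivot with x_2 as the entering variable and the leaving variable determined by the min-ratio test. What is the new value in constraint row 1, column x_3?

2

Ratio test on column x_2 — row 1: 24/1 = 24; row 2: entry 0 ≤ 0. Minimum is 24 at row 1 (s_1 leaves); pivot element 1.
Divide row 1 by 1; eliminate column x_2 from the other rows.
In the new row 1, the x_3 entry is the old entry divided by the pivot: 2/1 = 2.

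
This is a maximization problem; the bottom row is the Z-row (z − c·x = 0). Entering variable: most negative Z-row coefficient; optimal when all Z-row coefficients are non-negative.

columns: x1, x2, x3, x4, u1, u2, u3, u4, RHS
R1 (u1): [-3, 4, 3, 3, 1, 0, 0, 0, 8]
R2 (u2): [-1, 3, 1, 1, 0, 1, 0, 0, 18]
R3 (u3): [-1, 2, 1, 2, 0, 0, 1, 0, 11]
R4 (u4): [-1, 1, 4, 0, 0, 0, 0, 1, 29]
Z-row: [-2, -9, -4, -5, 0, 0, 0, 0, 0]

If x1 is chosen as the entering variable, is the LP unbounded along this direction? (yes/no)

yes

Every constraint-row entry in column x1 is ≤ 0, so increasing x1 is unbounded.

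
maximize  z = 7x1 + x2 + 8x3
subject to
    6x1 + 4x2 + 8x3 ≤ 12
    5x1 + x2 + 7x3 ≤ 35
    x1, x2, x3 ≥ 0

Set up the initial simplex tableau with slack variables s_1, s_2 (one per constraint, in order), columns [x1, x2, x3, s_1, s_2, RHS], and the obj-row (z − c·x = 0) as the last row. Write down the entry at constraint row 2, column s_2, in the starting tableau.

Slack s_2 belongs to constraint 2; its column is the unit vector e_2, so the entry in row 2 is 1.

1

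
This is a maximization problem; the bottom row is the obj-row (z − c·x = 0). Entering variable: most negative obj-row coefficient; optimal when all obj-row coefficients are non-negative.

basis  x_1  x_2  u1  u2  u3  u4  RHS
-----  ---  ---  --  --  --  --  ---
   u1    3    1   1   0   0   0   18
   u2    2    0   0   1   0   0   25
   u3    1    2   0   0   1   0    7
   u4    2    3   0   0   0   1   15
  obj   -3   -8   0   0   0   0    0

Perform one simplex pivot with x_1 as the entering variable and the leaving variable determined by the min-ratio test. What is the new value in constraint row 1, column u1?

Ratio test on column x_1 — row 1: 18/3 = 6; row 2: 25/2 = 25/2; row 3: 7/1 = 7; row 4: 15/2 = 15/2. Minimum is 6 at row 1 (u1 leaves); pivot element 3.
Divide row 1 by 3; eliminate column x_1 from the other rows.
In the new row 1, the u1 entry is the old entry divided by the pivot: 1/3 = 1/3.

1/3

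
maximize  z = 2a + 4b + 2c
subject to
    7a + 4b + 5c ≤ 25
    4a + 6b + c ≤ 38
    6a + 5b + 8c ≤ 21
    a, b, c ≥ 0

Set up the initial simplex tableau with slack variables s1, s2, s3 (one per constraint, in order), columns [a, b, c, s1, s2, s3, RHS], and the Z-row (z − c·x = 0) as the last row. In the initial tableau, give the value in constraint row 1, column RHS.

25

The RHS of constraint 1 is b_1 = 25.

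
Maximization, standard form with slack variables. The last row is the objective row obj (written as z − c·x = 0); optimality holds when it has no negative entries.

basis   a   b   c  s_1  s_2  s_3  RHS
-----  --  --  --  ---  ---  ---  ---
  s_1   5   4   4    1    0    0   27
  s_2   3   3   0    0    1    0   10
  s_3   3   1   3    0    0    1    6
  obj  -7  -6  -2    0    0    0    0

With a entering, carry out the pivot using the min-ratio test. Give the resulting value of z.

14

Ratio test on column a — row 1: 27/5 = 27/5; row 2: 10/3 = 10/3; row 3: 6/3 = 2. Minimum is 2 at row 3 (s_3 leaves); pivot element 3.
Pivot on row 3; the obj-row RHS becomes 0 − (-7)·2 = 14.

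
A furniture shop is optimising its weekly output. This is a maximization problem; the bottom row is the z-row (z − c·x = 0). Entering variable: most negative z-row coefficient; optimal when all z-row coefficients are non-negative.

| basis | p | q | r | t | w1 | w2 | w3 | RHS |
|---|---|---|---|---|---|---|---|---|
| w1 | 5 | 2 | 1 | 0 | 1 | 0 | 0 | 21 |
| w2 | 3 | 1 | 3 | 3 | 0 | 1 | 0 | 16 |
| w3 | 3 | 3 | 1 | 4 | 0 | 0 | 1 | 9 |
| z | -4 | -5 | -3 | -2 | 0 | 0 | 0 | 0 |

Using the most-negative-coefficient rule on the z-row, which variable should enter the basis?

q

Negative z-row entries: p: -4, q: -5, r: -3, t: -2.
The most negative is -5 in column q, so q enters.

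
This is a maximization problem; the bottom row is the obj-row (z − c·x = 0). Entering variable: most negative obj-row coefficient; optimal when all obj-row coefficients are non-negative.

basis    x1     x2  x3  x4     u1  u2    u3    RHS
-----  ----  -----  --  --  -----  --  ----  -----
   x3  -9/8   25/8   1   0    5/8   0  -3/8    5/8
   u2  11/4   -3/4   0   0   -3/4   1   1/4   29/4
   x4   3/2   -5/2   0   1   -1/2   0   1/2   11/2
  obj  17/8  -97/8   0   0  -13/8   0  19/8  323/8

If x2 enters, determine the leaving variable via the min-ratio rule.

Column x2 entries and ratios — x3: (5/8)/(25/8) = 1/5; u2: -3/4 ≤ 0, skip; x4: -5/2 ≤ 0, skip.
Smallest ratio is 1/5 in the row of x3, so x3 leaves.

x3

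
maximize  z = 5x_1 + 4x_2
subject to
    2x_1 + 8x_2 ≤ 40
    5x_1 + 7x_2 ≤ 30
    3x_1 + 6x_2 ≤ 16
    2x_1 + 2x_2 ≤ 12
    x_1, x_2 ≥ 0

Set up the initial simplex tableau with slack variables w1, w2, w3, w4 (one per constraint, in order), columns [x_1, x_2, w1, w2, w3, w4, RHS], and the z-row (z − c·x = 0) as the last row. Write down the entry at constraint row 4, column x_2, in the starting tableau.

2

Constraint 4 has coefficient 2 on x_2.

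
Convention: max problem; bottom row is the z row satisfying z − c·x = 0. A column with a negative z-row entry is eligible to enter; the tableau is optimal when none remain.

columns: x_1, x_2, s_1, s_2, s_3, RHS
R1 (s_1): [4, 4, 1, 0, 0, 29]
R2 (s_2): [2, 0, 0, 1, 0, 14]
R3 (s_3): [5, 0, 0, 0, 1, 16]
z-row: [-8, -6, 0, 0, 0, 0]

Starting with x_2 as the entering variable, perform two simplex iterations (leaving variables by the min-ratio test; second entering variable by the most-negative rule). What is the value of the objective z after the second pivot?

499/10

Ratio test on column x_2 — row 1: 29/4 = 29/4; row 2: entry 0 ≤ 0; row 3: entry 0 ≤ 0. Minimum is 29/4 at row 1 (s_1 leaves); pivot element 4.
Pivot on row 1; the z-row RHS becomes 0 − (-6)·(29/4) = 87/2.
Next entering variable (most negative z-row entry -2): x_1.
Ratio test on column x_1 — row 1: (29/4)/1 = 29/4; row 2: 14/2 = 7; row 3: 16/5 = 16/5. Minimum is 16/5 at row 3 (s_3 leaves); pivot element 5.
After the second pivot the z-row RHS is 87/2 − (-2)·(16/5) = 499/10.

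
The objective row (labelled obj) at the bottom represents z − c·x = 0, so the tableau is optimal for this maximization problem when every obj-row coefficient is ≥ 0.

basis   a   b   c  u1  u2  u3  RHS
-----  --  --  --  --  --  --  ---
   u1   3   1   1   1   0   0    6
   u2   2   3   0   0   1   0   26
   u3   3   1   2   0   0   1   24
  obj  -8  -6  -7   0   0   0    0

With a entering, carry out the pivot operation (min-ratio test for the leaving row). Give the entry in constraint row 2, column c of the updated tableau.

-2/3

Ratio test on column a — row 1: 6/3 = 2; row 2: 26/2 = 13; row 3: 24/3 = 8. Minimum is 2 at row 1 (u1 leaves); pivot element 3.
Divide row 1 by 3; eliminate column a from the other rows.
Row 2 update in column c: 0 − 2·(1/3) = -2/3.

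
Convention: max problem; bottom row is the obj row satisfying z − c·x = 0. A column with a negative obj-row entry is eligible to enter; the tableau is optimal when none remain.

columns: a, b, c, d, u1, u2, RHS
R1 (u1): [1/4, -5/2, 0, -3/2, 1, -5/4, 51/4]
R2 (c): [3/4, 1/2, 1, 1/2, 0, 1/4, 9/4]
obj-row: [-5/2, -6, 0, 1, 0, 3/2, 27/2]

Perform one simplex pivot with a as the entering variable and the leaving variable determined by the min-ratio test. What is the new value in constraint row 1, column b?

Ratio test on column a — row 1: (51/4)/(1/4) = 51; row 2: (9/4)/(3/4) = 3. Minimum is 3 at row 2 (c leaves); pivot element 3/4.
Divide row 2 by 3/4; eliminate column a from the other rows.
Row 1 update in column b: -5/2 − (1/4)·(2/3) = -8/3.

-8/3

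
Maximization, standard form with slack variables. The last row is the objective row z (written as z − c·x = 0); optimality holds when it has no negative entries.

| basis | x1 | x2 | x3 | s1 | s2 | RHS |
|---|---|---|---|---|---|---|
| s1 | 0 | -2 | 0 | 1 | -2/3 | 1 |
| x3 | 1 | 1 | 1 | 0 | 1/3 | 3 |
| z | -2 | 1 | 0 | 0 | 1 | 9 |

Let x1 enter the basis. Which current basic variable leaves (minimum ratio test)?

x3

Column x1 entries and ratios — s1: 0 ≤ 0, skip; x3: 3/1 = 3.
Smallest ratio is 3 in the row of x3, so x3 leaves.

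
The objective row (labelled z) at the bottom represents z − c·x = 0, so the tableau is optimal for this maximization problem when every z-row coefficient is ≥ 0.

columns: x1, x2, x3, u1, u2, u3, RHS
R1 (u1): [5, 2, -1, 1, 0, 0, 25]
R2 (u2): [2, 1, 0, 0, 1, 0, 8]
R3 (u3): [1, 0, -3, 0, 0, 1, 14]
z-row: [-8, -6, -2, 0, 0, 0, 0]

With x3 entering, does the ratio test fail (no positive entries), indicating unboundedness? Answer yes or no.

Every constraint-row entry in column x3 is ≤ 0, so increasing x3 is unbounded.

yes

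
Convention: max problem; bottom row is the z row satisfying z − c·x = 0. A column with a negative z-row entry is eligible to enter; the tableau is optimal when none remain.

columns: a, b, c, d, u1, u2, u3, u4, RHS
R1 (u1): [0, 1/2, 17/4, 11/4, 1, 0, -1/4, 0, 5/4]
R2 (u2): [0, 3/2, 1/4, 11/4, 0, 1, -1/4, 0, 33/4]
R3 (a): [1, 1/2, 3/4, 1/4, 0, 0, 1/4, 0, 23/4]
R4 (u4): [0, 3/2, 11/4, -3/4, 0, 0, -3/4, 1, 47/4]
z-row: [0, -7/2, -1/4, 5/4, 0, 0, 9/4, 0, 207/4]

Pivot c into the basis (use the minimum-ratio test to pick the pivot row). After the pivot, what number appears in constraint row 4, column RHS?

186/17

Ratio test on column c — row 1: (5/4)/(17/4) = 5/17; row 2: (33/4)/(1/4) = 33; row 3: (23/4)/(3/4) = 23/3; row 4: (47/4)/(11/4) = 47/11. Minimum is 5/17 at row 1 (u1 leaves); pivot element 17/4.
Divide row 1 by 17/4; eliminate column c from the other rows.
Row 4 update in column RHS: 47/4 − (11/4)·(5/17) = 186/17.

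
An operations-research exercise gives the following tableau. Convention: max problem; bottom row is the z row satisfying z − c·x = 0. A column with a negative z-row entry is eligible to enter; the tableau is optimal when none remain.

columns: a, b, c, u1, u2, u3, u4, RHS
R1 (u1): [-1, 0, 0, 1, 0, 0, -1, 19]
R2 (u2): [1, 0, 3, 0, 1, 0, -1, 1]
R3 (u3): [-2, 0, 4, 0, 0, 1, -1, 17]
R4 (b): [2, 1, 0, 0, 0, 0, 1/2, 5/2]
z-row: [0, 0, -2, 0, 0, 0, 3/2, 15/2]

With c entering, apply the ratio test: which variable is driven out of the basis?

u2

Column c entries and ratios — u1: 0 ≤ 0, skip; u2: 1/3 = 1/3; u3: 17/4 = 17/4; b: 0 ≤ 0, skip.
Smallest ratio is 1/3 in the row of u2, so u2 leaves.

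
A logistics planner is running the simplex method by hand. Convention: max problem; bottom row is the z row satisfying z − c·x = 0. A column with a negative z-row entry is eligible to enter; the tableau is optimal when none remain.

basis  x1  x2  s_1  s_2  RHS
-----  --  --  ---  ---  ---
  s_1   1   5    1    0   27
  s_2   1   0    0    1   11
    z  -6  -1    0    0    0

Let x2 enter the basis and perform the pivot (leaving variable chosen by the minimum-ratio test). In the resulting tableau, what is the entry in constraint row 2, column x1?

Ratio test on column x2 — row 1: 27/5 = 27/5; row 2: entry 0 ≤ 0. Minimum is 27/5 at row 1 (s_1 leaves); pivot element 5.
Divide row 1 by 5; eliminate column x2 from the other rows.
Row 2 update in column x1: 1 − 0·(1/5) = 1.

1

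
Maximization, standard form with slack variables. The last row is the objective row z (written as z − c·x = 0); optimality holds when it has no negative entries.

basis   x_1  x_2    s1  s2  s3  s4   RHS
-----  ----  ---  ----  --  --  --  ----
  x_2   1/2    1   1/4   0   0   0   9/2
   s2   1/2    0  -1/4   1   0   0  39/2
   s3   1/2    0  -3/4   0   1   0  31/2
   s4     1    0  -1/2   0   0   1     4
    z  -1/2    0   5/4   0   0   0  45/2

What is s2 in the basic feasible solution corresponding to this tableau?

s2 is basic (row 2); its value is the RHS of that row, 39/2.

39/2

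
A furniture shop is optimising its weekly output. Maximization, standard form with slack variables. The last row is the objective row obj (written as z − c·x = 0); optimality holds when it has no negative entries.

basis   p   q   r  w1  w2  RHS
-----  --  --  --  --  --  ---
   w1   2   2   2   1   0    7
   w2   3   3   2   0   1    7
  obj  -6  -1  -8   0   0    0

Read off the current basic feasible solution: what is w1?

7

w1 is basic (row 1); its value is the RHS of that row, 7.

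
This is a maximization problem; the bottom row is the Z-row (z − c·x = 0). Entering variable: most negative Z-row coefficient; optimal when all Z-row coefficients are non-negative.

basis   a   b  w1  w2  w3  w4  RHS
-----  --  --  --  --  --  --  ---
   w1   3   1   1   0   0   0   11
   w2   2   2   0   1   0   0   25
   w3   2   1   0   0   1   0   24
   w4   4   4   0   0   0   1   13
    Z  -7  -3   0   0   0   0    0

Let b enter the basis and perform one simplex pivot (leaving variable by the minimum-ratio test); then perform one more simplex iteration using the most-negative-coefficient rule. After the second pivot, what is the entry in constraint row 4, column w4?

Ratio test on column b — row 1: 11/1 = 11; row 2: 25/2 = 25/2; row 3: 24/1 = 24; row 4: 13/4 = 13/4. Minimum is 13/4 at row 4 (w4 leaves); pivot element 4.
Divide row 4 by 4; eliminate column b from the other rows.
Second iteration: most negative Z-row entry is -4 in column a, so a enters.
Ratio test on column a — row 1: (31/4)/2 = 31/8; row 2: entry 0 ≤ 0; row 3: (83/4)/1 = 83/4; row 4: (13/4)/1 = 13/4. Minimum is 13/4 at row 4 (b leaves); pivot element 1.
Divide row 4 by 1; eliminate column a from the other rows.
After both pivots, the entry at constraint row 4, column w4 is 1/4.

1/4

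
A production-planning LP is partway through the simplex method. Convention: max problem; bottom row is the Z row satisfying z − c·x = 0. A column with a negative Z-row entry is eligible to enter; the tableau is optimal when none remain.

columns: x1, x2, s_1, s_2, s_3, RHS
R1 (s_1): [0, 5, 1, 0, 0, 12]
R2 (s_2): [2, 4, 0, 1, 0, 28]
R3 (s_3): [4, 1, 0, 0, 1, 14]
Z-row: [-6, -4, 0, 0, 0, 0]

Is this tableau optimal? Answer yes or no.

no

The Z-row has a negative entry -6 in column x1, so it is not optimal.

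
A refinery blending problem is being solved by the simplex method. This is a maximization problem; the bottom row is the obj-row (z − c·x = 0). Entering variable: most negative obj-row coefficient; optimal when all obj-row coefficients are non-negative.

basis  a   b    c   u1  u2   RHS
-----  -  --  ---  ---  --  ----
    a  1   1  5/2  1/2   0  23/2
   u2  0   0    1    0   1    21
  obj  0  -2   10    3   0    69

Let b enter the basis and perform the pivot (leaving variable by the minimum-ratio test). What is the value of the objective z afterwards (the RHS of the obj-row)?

Ratio test on column b — row 1: (23/2)/1 = 23/2; row 2: entry 0 ≤ 0. Minimum is 23/2 at row 1 (a leaves); pivot element 1.
Pivot on row 1; the obj-row RHS becomes 69 − (-2)·(23/2) = 92.

92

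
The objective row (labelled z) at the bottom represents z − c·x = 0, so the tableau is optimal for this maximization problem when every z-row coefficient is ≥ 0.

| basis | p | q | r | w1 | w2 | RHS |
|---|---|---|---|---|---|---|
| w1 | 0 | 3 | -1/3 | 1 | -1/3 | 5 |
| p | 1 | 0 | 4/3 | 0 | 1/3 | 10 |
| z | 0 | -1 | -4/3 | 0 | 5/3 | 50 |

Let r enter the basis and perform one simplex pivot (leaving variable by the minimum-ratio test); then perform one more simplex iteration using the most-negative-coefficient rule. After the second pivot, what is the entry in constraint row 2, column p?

Ratio test on column r — row 1: entry -1/3 ≤ 0; row 2: 10/(4/3) = 15/2. Minimum is 15/2 at row 2 (p leaves); pivot element 4/3.
Divide row 2 by 4/3; eliminate column r from the other rows.
Second iteration: most negative z-row entry is -1 in column q, so q enters.
Ratio test on column q — row 1: (15/2)/3 = 5/2; row 2: entry 0 ≤ 0. Minimum is 5/2 at row 1 (w1 leaves); pivot element 3.
Divide row 1 by 3; eliminate column q from the other rows.
After both pivots, the entry at constraint row 2, column p is 3/4.

3/4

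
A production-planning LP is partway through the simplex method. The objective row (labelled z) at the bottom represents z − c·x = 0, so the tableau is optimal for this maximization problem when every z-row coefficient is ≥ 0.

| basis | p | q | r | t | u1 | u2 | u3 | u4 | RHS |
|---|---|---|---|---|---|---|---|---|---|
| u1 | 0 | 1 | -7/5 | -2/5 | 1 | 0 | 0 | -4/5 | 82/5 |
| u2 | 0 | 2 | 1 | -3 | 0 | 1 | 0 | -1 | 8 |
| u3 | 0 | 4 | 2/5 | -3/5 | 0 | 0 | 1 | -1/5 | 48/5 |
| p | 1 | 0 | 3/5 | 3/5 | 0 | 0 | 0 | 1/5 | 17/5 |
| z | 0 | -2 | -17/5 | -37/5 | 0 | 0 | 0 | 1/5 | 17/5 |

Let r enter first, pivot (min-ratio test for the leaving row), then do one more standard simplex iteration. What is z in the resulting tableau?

136/3

Ratio test on column r — row 1: entry -7/5 ≤ 0; row 2: 8/1 = 8; row 3: (48/5)/(2/5) = 24; row 4: (17/5)/(3/5) = 17/3. Minimum is 17/3 at row 4 (p leaves); pivot element 3/5.
Pivot on row 4; the z-row RHS becomes 17/5 − (-17/5)·(17/3) = 68/3.
Next entering variable (most negative z-row entry -4): t.
Ratio test on column t — row 1: (73/3)/1 = 73/3; row 2: entry -4 ≤ 0; row 3: entry -1 ≤ 0; row 4: (17/3)/1 = 17/3. Minimum is 17/3 at row 4 (r leaves); pivot element 1.
After the second pivot the z-row RHS is 68/3 − (-4)·(17/3) = 136/3.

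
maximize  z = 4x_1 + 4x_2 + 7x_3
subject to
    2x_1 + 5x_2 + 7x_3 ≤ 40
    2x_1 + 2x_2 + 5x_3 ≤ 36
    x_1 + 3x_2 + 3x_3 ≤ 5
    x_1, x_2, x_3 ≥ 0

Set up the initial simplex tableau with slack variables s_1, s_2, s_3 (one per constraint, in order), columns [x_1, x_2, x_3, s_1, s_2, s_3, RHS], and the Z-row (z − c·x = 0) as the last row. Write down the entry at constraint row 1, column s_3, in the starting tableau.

Slack s_3 belongs to constraint 3; its column is the unit vector e_3, so the entry in row 1 is 0.

0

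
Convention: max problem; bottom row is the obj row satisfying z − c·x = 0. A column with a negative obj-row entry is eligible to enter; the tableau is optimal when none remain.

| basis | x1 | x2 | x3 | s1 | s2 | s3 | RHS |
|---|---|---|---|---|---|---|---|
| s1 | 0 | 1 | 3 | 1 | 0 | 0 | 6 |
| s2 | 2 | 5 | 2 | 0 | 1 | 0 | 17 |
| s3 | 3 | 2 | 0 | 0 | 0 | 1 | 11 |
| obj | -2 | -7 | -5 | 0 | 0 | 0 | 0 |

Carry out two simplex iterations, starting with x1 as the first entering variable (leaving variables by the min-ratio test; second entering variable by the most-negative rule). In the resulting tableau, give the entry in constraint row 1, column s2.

-3/11

Ratio test on column x1 — row 1: entry 0 ≤ 0; row 2: 17/2 = 17/2; row 3: 11/3 = 11/3. Minimum is 11/3 at row 3 (s3 leaves); pivot element 3.
Divide row 3 by 3; eliminate column x1 from the other rows.
Second iteration: most negative obj-row entry is -17/3 in column x2, so x2 enters.
Ratio test on column x2 — row 1: 6/1 = 6; row 2: (29/3)/(11/3) = 29/11; row 3: (11/3)/(2/3) = 11/2. Minimum is 29/11 at row 2 (s2 leaves); pivot element 11/3.
Divide row 2 by 11/3; eliminate column x2 from the other rows.
After both pivots, the entry at constraint row 1, column s2 is -3/11.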